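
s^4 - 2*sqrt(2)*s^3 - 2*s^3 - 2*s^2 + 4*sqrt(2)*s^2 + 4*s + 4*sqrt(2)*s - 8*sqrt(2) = (s - 2)*(s - 2*sqrt(2))*(s - sqrt(2))*(s + sqrt(2))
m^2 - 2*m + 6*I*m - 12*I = (m - 2)*(m + 6*I)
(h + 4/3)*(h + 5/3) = h^2 + 3*h + 20/9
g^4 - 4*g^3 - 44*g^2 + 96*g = g*(g - 8)*(g - 2)*(g + 6)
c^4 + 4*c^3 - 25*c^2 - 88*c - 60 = (c - 5)*(c + 1)*(c + 2)*(c + 6)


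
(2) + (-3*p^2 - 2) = -3*p^2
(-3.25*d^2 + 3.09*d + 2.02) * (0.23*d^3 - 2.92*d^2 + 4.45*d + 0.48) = -0.7475*d^5 + 10.2007*d^4 - 23.0207*d^3 + 6.2921*d^2 + 10.4722*d + 0.9696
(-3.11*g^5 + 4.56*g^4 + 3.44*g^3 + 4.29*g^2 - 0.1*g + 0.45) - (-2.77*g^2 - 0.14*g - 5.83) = -3.11*g^5 + 4.56*g^4 + 3.44*g^3 + 7.06*g^2 + 0.04*g + 6.28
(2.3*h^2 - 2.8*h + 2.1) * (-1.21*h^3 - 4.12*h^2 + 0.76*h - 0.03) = -2.783*h^5 - 6.088*h^4 + 10.743*h^3 - 10.849*h^2 + 1.68*h - 0.063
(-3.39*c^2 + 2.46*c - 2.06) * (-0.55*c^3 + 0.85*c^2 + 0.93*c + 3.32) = 1.8645*c^5 - 4.2345*c^4 + 0.0712999999999999*c^3 - 10.718*c^2 + 6.2514*c - 6.8392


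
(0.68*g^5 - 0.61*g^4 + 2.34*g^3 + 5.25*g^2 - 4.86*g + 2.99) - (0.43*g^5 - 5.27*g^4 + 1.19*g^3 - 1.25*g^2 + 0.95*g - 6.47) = 0.25*g^5 + 4.66*g^4 + 1.15*g^3 + 6.5*g^2 - 5.81*g + 9.46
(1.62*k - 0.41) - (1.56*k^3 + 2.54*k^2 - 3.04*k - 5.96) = -1.56*k^3 - 2.54*k^2 + 4.66*k + 5.55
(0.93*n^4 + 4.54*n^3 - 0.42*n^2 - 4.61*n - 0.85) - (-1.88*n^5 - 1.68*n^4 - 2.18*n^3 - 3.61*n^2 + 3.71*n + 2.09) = 1.88*n^5 + 2.61*n^4 + 6.72*n^3 + 3.19*n^2 - 8.32*n - 2.94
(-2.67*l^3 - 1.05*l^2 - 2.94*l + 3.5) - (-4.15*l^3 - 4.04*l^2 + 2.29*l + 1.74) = 1.48*l^3 + 2.99*l^2 - 5.23*l + 1.76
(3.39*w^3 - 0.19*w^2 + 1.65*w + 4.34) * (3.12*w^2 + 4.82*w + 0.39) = 10.5768*w^5 + 15.747*w^4 + 5.5543*w^3 + 21.4197*w^2 + 21.5623*w + 1.6926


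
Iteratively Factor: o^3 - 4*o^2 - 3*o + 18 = (o - 3)*(o^2 - o - 6) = (o - 3)^2*(o + 2)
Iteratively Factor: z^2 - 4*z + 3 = (z - 1)*(z - 3)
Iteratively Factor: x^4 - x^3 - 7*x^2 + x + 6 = (x - 3)*(x^3 + 2*x^2 - x - 2) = (x - 3)*(x - 1)*(x^2 + 3*x + 2) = (x - 3)*(x - 1)*(x + 2)*(x + 1)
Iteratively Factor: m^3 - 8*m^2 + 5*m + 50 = (m + 2)*(m^2 - 10*m + 25) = (m - 5)*(m + 2)*(m - 5)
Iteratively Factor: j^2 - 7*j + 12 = (j - 4)*(j - 3)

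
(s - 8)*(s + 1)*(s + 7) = s^3 - 57*s - 56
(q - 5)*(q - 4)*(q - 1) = q^3 - 10*q^2 + 29*q - 20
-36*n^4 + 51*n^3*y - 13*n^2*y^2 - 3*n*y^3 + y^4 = (-3*n + y)^2*(-n + y)*(4*n + y)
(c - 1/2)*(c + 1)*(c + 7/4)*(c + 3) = c^4 + 21*c^3/4 + 57*c^2/8 + c/4 - 21/8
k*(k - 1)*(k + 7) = k^3 + 6*k^2 - 7*k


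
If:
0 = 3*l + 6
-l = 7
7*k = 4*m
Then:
No Solution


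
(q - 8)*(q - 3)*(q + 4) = q^3 - 7*q^2 - 20*q + 96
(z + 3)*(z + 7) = z^2 + 10*z + 21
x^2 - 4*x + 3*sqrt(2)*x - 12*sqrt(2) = (x - 4)*(x + 3*sqrt(2))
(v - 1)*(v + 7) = v^2 + 6*v - 7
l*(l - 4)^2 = l^3 - 8*l^2 + 16*l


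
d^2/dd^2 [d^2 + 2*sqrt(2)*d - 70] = 2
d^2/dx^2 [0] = 0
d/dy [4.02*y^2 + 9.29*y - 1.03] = 8.04*y + 9.29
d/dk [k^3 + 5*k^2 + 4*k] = 3*k^2 + 10*k + 4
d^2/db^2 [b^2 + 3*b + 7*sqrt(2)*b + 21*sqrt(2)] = 2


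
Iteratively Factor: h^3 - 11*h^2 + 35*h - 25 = (h - 1)*(h^2 - 10*h + 25) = (h - 5)*(h - 1)*(h - 5)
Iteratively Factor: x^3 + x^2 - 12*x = (x + 4)*(x^2 - 3*x) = x*(x + 4)*(x - 3)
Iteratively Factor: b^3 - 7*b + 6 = (b - 1)*(b^2 + b - 6) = (b - 1)*(b + 3)*(b - 2)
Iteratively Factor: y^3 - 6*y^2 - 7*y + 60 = (y - 5)*(y^2 - y - 12) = (y - 5)*(y - 4)*(y + 3)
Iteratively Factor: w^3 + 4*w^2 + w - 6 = (w - 1)*(w^2 + 5*w + 6) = (w - 1)*(w + 2)*(w + 3)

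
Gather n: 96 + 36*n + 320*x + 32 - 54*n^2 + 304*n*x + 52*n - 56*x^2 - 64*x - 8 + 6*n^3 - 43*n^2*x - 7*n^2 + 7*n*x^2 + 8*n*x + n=6*n^3 + n^2*(-43*x - 61) + n*(7*x^2 + 312*x + 89) - 56*x^2 + 256*x + 120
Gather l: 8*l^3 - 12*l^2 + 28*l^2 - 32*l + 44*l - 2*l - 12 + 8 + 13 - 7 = 8*l^3 + 16*l^2 + 10*l + 2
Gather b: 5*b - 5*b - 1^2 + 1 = 0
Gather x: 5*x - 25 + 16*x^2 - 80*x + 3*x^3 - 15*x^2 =3*x^3 + x^2 - 75*x - 25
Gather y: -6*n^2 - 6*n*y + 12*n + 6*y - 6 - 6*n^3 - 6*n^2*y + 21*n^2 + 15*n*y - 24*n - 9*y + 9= -6*n^3 + 15*n^2 - 12*n + y*(-6*n^2 + 9*n - 3) + 3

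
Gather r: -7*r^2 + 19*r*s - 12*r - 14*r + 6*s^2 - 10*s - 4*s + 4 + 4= -7*r^2 + r*(19*s - 26) + 6*s^2 - 14*s + 8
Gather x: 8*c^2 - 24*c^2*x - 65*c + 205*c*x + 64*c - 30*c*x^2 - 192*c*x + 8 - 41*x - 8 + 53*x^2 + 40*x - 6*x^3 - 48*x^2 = 8*c^2 - c - 6*x^3 + x^2*(5 - 30*c) + x*(-24*c^2 + 13*c - 1)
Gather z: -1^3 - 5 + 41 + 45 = 80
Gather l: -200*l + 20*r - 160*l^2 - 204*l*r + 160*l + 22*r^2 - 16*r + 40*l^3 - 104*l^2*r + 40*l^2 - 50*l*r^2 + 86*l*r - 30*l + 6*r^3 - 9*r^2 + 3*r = 40*l^3 + l^2*(-104*r - 120) + l*(-50*r^2 - 118*r - 70) + 6*r^3 + 13*r^2 + 7*r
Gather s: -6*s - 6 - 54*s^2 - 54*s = -54*s^2 - 60*s - 6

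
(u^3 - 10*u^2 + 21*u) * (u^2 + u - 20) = u^5 - 9*u^4 - 9*u^3 + 221*u^2 - 420*u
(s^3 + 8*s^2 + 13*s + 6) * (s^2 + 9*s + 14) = s^5 + 17*s^4 + 99*s^3 + 235*s^2 + 236*s + 84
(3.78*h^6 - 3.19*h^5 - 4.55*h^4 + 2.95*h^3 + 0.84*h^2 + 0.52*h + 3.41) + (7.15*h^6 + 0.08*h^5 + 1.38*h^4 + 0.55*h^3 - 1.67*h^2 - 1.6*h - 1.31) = 10.93*h^6 - 3.11*h^5 - 3.17*h^4 + 3.5*h^3 - 0.83*h^2 - 1.08*h + 2.1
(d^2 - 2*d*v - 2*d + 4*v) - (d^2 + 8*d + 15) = -2*d*v - 10*d + 4*v - 15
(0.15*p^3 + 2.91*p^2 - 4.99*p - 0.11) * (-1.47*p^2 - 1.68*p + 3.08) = -0.2205*p^5 - 4.5297*p^4 + 2.9085*p^3 + 17.5077*p^2 - 15.1844*p - 0.3388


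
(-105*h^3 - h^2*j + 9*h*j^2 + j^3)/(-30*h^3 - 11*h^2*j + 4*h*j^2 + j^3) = (7*h + j)/(2*h + j)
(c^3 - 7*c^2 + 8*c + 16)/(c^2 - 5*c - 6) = (c^2 - 8*c + 16)/(c - 6)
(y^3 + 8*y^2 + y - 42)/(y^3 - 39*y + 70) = (y + 3)/(y - 5)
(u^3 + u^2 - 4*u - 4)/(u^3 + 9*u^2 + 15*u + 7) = (u^2 - 4)/(u^2 + 8*u + 7)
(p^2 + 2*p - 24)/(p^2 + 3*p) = (p^2 + 2*p - 24)/(p*(p + 3))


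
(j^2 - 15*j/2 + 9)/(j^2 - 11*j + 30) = (j - 3/2)/(j - 5)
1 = 1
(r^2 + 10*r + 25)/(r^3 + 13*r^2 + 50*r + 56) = (r^2 + 10*r + 25)/(r^3 + 13*r^2 + 50*r + 56)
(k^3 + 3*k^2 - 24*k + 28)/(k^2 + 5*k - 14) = k - 2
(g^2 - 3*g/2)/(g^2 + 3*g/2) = (2*g - 3)/(2*g + 3)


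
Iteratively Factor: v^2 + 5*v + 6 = (v + 3)*(v + 2)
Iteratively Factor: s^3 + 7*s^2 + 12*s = (s + 3)*(s^2 + 4*s) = (s + 3)*(s + 4)*(s)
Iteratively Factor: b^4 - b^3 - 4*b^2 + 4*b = (b)*(b^3 - b^2 - 4*b + 4) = b*(b + 2)*(b^2 - 3*b + 2) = b*(b - 2)*(b + 2)*(b - 1)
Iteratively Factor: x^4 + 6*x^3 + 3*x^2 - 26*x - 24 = (x + 3)*(x^3 + 3*x^2 - 6*x - 8) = (x + 1)*(x + 3)*(x^2 + 2*x - 8) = (x - 2)*(x + 1)*(x + 3)*(x + 4)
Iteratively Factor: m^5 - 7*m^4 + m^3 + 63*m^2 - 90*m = (m - 2)*(m^4 - 5*m^3 - 9*m^2 + 45*m) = (m - 5)*(m - 2)*(m^3 - 9*m) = (m - 5)*(m - 3)*(m - 2)*(m^2 + 3*m) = m*(m - 5)*(m - 3)*(m - 2)*(m + 3)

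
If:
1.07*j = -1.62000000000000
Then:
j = -1.51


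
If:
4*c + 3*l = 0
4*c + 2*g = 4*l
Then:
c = -3*l/4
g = 7*l/2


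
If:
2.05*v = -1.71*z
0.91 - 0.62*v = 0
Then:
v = 1.47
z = -1.76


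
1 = 1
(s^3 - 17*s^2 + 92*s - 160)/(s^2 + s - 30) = (s^2 - 12*s + 32)/(s + 6)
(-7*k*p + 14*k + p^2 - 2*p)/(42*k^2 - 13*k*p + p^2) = (p - 2)/(-6*k + p)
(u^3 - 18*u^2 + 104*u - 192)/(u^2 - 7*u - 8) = (u^2 - 10*u + 24)/(u + 1)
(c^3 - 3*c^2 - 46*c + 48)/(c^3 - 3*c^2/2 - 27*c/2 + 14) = 2*(c^2 - 2*c - 48)/(2*c^2 - c - 28)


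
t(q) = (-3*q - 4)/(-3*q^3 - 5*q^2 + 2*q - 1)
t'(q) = (-3*q - 4)*(9*q^2 + 10*q - 2)/(-3*q^3 - 5*q^2 + 2*q - 1)^2 - 3/(-3*q^3 - 5*q^2 + 2*q - 1)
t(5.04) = 0.04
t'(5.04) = -0.02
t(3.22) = 0.09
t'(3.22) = -0.06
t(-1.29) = 0.02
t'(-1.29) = 0.55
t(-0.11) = 2.88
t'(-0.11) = 9.09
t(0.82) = 1.48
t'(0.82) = -3.45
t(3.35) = 0.09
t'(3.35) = -0.05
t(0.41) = 4.26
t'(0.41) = -10.10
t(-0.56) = 0.73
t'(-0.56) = 2.06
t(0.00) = 4.00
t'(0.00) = 11.00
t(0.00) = 4.00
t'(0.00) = 11.00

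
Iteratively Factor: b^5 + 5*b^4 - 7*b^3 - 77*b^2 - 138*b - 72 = (b - 4)*(b^4 + 9*b^3 + 29*b^2 + 39*b + 18) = (b - 4)*(b + 1)*(b^3 + 8*b^2 + 21*b + 18) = (b - 4)*(b + 1)*(b + 2)*(b^2 + 6*b + 9) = (b - 4)*(b + 1)*(b + 2)*(b + 3)*(b + 3)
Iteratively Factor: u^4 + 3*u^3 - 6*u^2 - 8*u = (u + 1)*(u^3 + 2*u^2 - 8*u) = (u - 2)*(u + 1)*(u^2 + 4*u) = (u - 2)*(u + 1)*(u + 4)*(u)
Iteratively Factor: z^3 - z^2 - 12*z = (z - 4)*(z^2 + 3*z) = z*(z - 4)*(z + 3)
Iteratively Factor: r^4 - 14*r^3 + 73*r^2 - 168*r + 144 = (r - 4)*(r^3 - 10*r^2 + 33*r - 36) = (r - 4)*(r - 3)*(r^2 - 7*r + 12) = (r - 4)*(r - 3)^2*(r - 4)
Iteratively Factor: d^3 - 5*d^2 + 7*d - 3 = (d - 3)*(d^2 - 2*d + 1) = (d - 3)*(d - 1)*(d - 1)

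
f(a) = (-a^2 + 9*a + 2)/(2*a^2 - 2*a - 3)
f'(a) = (2 - 4*a)*(-a^2 + 9*a + 2)/(2*a^2 - 2*a - 3)^2 + (9 - 2*a)/(2*a^2 - 2*a - 3)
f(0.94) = -3.08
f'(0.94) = -4.03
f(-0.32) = 0.46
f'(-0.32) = -5.17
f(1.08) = -3.73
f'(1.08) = -5.48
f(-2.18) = -2.06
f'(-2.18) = -0.80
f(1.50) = -8.83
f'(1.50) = -27.56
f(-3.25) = -1.54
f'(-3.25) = -0.31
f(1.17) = -4.29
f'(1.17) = -6.98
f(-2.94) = -1.64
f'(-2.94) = -0.38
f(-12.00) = -0.81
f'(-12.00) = -0.02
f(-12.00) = -0.81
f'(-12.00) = -0.02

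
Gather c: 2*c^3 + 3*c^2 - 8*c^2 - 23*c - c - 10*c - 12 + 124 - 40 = 2*c^3 - 5*c^2 - 34*c + 72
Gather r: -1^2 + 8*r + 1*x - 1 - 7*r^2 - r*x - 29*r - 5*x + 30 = -7*r^2 + r*(-x - 21) - 4*x + 28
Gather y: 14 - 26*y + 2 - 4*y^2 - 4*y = -4*y^2 - 30*y + 16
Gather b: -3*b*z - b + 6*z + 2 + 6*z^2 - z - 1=b*(-3*z - 1) + 6*z^2 + 5*z + 1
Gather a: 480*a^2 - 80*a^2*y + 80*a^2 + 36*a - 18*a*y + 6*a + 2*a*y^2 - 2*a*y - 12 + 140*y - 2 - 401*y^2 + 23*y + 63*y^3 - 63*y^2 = a^2*(560 - 80*y) + a*(2*y^2 - 20*y + 42) + 63*y^3 - 464*y^2 + 163*y - 14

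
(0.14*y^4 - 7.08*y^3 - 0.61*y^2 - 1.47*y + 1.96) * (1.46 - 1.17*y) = -0.1638*y^5 + 8.488*y^4 - 9.6231*y^3 + 0.8293*y^2 - 4.4394*y + 2.8616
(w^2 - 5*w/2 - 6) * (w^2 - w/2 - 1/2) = w^4 - 3*w^3 - 21*w^2/4 + 17*w/4 + 3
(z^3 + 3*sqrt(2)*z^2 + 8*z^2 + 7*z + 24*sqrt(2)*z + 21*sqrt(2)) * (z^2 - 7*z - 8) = z^5 + z^4 + 3*sqrt(2)*z^4 - 57*z^3 + 3*sqrt(2)*z^3 - 171*sqrt(2)*z^2 - 113*z^2 - 339*sqrt(2)*z - 56*z - 168*sqrt(2)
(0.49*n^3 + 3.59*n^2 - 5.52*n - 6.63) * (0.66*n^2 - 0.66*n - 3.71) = 0.3234*n^5 + 2.046*n^4 - 7.8305*n^3 - 14.0515*n^2 + 24.855*n + 24.5973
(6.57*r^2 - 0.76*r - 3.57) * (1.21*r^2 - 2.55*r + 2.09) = 7.9497*r^4 - 17.6731*r^3 + 11.3496*r^2 + 7.5151*r - 7.4613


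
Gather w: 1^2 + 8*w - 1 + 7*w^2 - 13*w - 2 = 7*w^2 - 5*w - 2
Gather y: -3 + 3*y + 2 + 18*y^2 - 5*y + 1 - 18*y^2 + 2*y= 0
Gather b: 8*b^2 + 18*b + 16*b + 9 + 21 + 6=8*b^2 + 34*b + 36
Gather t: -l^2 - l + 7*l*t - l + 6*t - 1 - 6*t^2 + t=-l^2 - 2*l - 6*t^2 + t*(7*l + 7) - 1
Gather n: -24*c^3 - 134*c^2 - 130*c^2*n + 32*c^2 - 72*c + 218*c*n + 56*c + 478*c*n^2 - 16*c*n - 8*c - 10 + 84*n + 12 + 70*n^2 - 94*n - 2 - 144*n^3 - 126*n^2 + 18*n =-24*c^3 - 102*c^2 - 24*c - 144*n^3 + n^2*(478*c - 56) + n*(-130*c^2 + 202*c + 8)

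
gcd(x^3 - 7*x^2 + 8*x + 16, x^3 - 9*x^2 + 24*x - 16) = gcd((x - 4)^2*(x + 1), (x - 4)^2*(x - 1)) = x^2 - 8*x + 16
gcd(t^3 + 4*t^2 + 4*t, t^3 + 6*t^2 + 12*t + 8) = t^2 + 4*t + 4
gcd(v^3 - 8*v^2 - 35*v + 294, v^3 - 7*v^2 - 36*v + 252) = v^2 - v - 42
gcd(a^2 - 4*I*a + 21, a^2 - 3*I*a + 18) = a + 3*I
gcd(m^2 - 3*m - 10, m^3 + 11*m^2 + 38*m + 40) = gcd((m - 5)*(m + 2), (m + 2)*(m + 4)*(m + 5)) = m + 2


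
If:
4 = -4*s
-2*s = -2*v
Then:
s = -1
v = -1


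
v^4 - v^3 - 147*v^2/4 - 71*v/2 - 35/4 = (v - 7)*(v + 1/2)^2*(v + 5)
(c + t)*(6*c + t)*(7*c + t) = 42*c^3 + 55*c^2*t + 14*c*t^2 + t^3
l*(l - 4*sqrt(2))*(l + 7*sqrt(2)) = l^3 + 3*sqrt(2)*l^2 - 56*l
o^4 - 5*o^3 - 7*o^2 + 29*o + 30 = (o - 5)*(o - 3)*(o + 1)*(o + 2)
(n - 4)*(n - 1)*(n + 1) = n^3 - 4*n^2 - n + 4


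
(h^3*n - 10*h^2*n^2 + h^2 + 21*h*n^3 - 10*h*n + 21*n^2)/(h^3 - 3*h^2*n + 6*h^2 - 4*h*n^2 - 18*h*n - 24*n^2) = (-h^3*n + 10*h^2*n^2 - h^2 - 21*h*n^3 + 10*h*n - 21*n^2)/(-h^3 + 3*h^2*n - 6*h^2 + 4*h*n^2 + 18*h*n + 24*n^2)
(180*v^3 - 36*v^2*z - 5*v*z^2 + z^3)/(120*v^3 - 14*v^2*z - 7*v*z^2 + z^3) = (6*v + z)/(4*v + z)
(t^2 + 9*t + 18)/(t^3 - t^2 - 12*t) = (t + 6)/(t*(t - 4))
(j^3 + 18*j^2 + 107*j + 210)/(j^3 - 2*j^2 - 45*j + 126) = (j^2 + 11*j + 30)/(j^2 - 9*j + 18)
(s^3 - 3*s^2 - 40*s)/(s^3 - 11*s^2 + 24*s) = (s + 5)/(s - 3)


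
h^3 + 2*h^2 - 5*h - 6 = (h - 2)*(h + 1)*(h + 3)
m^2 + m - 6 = (m - 2)*(m + 3)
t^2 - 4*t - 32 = (t - 8)*(t + 4)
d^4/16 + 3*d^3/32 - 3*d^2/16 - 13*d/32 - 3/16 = (d/4 + 1/4)^2*(d - 2)*(d + 3/2)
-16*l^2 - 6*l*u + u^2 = (-8*l + u)*(2*l + u)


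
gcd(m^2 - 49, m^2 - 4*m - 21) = m - 7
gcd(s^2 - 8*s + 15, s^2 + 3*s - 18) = s - 3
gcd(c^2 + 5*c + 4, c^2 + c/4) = 1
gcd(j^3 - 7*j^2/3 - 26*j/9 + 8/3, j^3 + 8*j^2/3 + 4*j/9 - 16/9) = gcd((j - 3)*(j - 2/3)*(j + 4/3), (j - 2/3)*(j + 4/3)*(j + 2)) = j^2 + 2*j/3 - 8/9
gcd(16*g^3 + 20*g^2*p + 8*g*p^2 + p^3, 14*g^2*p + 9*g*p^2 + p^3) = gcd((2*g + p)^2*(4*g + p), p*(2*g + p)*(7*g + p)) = 2*g + p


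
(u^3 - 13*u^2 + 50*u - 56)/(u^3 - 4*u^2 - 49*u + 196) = (u - 2)/(u + 7)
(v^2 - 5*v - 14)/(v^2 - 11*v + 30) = (v^2 - 5*v - 14)/(v^2 - 11*v + 30)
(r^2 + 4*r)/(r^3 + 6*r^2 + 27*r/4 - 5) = 4*r/(4*r^2 + 8*r - 5)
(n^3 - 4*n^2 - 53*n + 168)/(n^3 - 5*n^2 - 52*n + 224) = (n - 3)/(n - 4)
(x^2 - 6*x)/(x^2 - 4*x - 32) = x*(6 - x)/(-x^2 + 4*x + 32)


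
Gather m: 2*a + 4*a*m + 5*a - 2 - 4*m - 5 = 7*a + m*(4*a - 4) - 7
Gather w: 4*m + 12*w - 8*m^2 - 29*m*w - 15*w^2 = -8*m^2 + 4*m - 15*w^2 + w*(12 - 29*m)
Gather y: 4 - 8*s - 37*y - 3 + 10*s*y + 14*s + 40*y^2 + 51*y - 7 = 6*s + 40*y^2 + y*(10*s + 14) - 6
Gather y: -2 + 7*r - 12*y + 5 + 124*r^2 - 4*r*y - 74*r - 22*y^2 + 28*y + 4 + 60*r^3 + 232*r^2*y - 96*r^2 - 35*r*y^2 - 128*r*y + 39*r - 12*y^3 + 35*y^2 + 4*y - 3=60*r^3 + 28*r^2 - 28*r - 12*y^3 + y^2*(13 - 35*r) + y*(232*r^2 - 132*r + 20) + 4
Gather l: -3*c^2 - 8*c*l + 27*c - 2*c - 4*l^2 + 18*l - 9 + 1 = -3*c^2 + 25*c - 4*l^2 + l*(18 - 8*c) - 8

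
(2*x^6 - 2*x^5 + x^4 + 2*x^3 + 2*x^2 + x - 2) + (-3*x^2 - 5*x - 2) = 2*x^6 - 2*x^5 + x^4 + 2*x^3 - x^2 - 4*x - 4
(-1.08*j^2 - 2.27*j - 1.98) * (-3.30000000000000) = 3.564*j^2 + 7.491*j + 6.534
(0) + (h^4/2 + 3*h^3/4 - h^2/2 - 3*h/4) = h^4/2 + 3*h^3/4 - h^2/2 - 3*h/4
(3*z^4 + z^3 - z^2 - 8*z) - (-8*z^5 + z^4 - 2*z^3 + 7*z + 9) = 8*z^5 + 2*z^4 + 3*z^3 - z^2 - 15*z - 9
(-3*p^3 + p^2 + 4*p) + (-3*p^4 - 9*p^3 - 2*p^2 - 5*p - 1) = -3*p^4 - 12*p^3 - p^2 - p - 1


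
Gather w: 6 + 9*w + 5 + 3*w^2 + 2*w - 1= 3*w^2 + 11*w + 10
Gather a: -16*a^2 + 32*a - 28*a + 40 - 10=-16*a^2 + 4*a + 30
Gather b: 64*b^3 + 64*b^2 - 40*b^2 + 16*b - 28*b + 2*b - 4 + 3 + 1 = 64*b^3 + 24*b^2 - 10*b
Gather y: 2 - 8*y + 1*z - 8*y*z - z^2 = y*(-8*z - 8) - z^2 + z + 2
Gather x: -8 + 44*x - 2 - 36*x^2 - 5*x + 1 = -36*x^2 + 39*x - 9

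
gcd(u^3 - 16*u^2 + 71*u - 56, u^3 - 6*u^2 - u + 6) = u - 1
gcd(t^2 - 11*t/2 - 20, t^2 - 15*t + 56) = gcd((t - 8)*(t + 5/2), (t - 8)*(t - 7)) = t - 8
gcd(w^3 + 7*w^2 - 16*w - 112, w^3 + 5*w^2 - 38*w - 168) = w^2 + 11*w + 28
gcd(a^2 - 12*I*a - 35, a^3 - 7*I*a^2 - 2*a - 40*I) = a - 5*I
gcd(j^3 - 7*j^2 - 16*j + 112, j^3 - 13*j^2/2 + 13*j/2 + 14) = j - 4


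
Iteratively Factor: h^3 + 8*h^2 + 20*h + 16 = (h + 4)*(h^2 + 4*h + 4) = (h + 2)*(h + 4)*(h + 2)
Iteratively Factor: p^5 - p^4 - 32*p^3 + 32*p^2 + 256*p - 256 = (p + 4)*(p^4 - 5*p^3 - 12*p^2 + 80*p - 64) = (p - 4)*(p + 4)*(p^3 - p^2 - 16*p + 16) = (p - 4)*(p - 1)*(p + 4)*(p^2 - 16) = (p - 4)^2*(p - 1)*(p + 4)*(p + 4)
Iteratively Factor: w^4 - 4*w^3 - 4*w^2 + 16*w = (w - 2)*(w^3 - 2*w^2 - 8*w) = w*(w - 2)*(w^2 - 2*w - 8) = w*(w - 2)*(w + 2)*(w - 4)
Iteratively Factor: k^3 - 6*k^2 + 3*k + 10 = (k - 2)*(k^2 - 4*k - 5) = (k - 5)*(k - 2)*(k + 1)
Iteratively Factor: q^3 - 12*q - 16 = (q + 2)*(q^2 - 2*q - 8) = (q + 2)^2*(q - 4)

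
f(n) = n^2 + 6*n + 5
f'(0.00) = 6.00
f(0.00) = 5.00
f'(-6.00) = -6.00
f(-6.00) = 5.00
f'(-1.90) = 2.20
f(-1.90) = -2.79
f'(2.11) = 10.22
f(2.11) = 22.11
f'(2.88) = 11.76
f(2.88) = 30.57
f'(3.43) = 12.86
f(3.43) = 37.34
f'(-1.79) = 2.42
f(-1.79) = -2.54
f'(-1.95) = 2.10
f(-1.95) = -2.90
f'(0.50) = 7.00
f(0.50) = 8.25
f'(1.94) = 9.88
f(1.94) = 20.40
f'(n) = 2*n + 6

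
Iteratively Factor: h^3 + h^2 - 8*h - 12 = (h + 2)*(h^2 - h - 6) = (h - 3)*(h + 2)*(h + 2)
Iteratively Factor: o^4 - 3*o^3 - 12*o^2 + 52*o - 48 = (o - 2)*(o^3 - o^2 - 14*o + 24) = (o - 2)^2*(o^2 + o - 12) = (o - 2)^2*(o + 4)*(o - 3)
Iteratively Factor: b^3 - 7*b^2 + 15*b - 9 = (b - 3)*(b^2 - 4*b + 3) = (b - 3)^2*(b - 1)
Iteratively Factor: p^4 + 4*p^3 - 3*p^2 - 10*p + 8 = (p + 4)*(p^3 - 3*p + 2) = (p + 2)*(p + 4)*(p^2 - 2*p + 1) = (p - 1)*(p + 2)*(p + 4)*(p - 1)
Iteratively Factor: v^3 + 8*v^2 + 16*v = (v + 4)*(v^2 + 4*v) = (v + 4)^2*(v)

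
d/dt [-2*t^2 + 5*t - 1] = 5 - 4*t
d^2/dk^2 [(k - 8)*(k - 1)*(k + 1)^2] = 12*k^2 - 42*k - 18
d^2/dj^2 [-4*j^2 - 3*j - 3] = -8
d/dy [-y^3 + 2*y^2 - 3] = y*(4 - 3*y)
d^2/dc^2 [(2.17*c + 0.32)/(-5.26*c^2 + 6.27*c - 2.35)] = (-(2.17*c + 0.32)*(10.52*c - 6.27)*(21.04*c - 12.54) + (68.4852*c - 23.8454)*(5.26*c^2 - 6.27*c + 2.35))/(5.26*c^2 - 6.27*c + 2.35)^3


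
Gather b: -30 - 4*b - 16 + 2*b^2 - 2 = 2*b^2 - 4*b - 48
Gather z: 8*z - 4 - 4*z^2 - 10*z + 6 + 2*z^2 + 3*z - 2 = -2*z^2 + z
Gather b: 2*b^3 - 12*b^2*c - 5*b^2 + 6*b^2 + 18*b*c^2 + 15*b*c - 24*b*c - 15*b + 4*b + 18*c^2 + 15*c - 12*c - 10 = 2*b^3 + b^2*(1 - 12*c) + b*(18*c^2 - 9*c - 11) + 18*c^2 + 3*c - 10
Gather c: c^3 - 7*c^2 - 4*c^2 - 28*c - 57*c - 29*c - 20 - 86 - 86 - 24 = c^3 - 11*c^2 - 114*c - 216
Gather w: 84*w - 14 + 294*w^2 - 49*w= 294*w^2 + 35*w - 14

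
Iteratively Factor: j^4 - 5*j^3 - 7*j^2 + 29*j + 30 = (j - 5)*(j^3 - 7*j - 6) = (j - 5)*(j + 1)*(j^2 - j - 6) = (j - 5)*(j + 1)*(j + 2)*(j - 3)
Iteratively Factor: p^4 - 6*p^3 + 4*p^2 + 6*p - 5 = (p - 5)*(p^3 - p^2 - p + 1) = (p - 5)*(p - 1)*(p^2 - 1) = (p - 5)*(p - 1)^2*(p + 1)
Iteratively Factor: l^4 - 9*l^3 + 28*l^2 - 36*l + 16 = (l - 2)*(l^3 - 7*l^2 + 14*l - 8) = (l - 2)*(l - 1)*(l^2 - 6*l + 8) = (l - 4)*(l - 2)*(l - 1)*(l - 2)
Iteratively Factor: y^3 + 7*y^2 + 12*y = (y)*(y^2 + 7*y + 12) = y*(y + 3)*(y + 4)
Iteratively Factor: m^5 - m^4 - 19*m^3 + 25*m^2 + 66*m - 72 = (m - 3)*(m^4 + 2*m^3 - 13*m^2 - 14*m + 24) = (m - 3)*(m + 2)*(m^3 - 13*m + 12) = (m - 3)^2*(m + 2)*(m^2 + 3*m - 4) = (m - 3)^2*(m - 1)*(m + 2)*(m + 4)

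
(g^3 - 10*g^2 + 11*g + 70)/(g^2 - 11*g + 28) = (g^2 - 3*g - 10)/(g - 4)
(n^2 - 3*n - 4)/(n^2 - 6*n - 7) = (n - 4)/(n - 7)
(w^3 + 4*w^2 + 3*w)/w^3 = 1 + 4/w + 3/w^2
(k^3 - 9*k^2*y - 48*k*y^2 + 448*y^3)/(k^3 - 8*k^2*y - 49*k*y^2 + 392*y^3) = (-k + 8*y)/(-k + 7*y)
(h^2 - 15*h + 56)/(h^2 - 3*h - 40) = (h - 7)/(h + 5)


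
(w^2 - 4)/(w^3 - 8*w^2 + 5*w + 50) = (w - 2)/(w^2 - 10*w + 25)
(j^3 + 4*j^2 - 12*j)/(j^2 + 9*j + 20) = j*(j^2 + 4*j - 12)/(j^2 + 9*j + 20)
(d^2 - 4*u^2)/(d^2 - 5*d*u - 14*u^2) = (-d + 2*u)/(-d + 7*u)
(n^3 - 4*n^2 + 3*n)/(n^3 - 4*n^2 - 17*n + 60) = n*(n - 1)/(n^2 - n - 20)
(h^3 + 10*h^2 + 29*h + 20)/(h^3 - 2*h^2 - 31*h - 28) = (h + 5)/(h - 7)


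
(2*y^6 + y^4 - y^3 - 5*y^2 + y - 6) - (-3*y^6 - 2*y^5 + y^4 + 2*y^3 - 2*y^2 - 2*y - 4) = 5*y^6 + 2*y^5 - 3*y^3 - 3*y^2 + 3*y - 2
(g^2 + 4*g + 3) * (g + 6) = g^3 + 10*g^2 + 27*g + 18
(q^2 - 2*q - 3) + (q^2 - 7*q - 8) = 2*q^2 - 9*q - 11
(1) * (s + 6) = s + 6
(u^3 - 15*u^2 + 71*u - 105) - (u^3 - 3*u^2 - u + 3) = -12*u^2 + 72*u - 108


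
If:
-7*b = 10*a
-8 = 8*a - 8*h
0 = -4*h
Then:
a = -1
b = 10/7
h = 0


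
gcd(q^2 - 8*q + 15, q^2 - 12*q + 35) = q - 5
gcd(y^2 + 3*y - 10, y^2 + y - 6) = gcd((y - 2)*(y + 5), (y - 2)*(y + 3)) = y - 2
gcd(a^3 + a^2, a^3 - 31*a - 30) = a + 1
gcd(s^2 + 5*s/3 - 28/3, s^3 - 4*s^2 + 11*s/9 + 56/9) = s - 7/3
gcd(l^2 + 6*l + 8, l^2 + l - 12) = l + 4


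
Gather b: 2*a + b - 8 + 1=2*a + b - 7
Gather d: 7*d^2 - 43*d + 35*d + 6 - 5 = 7*d^2 - 8*d + 1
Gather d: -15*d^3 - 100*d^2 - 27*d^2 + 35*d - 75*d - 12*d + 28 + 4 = -15*d^3 - 127*d^2 - 52*d + 32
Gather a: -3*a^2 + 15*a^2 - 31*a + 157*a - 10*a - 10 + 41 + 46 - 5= 12*a^2 + 116*a + 72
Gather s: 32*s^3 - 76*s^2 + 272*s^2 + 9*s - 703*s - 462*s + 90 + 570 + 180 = 32*s^3 + 196*s^2 - 1156*s + 840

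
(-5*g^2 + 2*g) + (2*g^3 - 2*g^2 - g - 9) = 2*g^3 - 7*g^2 + g - 9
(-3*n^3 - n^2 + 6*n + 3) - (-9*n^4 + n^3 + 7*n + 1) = 9*n^4 - 4*n^3 - n^2 - n + 2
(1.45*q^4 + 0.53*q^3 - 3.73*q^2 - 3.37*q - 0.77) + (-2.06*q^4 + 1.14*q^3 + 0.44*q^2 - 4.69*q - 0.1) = -0.61*q^4 + 1.67*q^3 - 3.29*q^2 - 8.06*q - 0.87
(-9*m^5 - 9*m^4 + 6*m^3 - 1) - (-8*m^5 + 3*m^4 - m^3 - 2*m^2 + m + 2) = -m^5 - 12*m^4 + 7*m^3 + 2*m^2 - m - 3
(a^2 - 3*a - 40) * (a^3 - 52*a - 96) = a^5 - 3*a^4 - 92*a^3 + 60*a^2 + 2368*a + 3840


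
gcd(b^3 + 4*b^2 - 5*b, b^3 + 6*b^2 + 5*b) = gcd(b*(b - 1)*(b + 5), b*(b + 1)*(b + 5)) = b^2 + 5*b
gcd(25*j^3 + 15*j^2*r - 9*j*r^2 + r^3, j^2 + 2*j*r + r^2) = j + r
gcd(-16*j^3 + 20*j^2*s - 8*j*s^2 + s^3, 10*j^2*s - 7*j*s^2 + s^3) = -2*j + s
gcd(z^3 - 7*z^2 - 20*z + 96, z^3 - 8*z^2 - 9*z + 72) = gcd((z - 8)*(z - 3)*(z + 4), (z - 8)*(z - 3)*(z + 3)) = z^2 - 11*z + 24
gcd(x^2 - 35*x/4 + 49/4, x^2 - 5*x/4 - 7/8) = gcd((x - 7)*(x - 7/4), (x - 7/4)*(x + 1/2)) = x - 7/4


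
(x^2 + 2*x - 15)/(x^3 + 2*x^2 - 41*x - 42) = (x^2 + 2*x - 15)/(x^3 + 2*x^2 - 41*x - 42)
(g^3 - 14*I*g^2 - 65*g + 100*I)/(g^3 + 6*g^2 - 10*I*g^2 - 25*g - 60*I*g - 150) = (g - 4*I)/(g + 6)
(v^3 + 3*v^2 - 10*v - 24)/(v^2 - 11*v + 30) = (v^3 + 3*v^2 - 10*v - 24)/(v^2 - 11*v + 30)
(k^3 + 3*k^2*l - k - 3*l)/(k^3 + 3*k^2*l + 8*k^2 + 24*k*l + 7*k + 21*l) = (k - 1)/(k + 7)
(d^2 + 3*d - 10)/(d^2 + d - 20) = (d - 2)/(d - 4)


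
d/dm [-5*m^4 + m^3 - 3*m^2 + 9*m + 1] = -20*m^3 + 3*m^2 - 6*m + 9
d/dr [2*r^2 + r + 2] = 4*r + 1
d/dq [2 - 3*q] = -3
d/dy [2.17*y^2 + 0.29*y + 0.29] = 4.34*y + 0.29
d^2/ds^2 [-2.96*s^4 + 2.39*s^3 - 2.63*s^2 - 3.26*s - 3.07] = -35.52*s^2 + 14.34*s - 5.26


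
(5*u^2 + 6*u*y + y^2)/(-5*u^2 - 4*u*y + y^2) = (5*u + y)/(-5*u + y)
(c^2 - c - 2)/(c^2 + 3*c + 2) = (c - 2)/(c + 2)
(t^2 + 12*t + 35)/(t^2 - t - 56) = (t + 5)/(t - 8)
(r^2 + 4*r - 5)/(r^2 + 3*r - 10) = (r - 1)/(r - 2)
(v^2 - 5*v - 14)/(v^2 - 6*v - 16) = (v - 7)/(v - 8)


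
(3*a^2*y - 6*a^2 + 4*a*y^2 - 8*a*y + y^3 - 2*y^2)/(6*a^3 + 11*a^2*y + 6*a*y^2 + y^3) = (y - 2)/(2*a + y)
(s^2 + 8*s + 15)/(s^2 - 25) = (s + 3)/(s - 5)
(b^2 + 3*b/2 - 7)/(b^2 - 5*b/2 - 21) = (b - 2)/(b - 6)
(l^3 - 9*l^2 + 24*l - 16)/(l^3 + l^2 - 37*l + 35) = (l^2 - 8*l + 16)/(l^2 + 2*l - 35)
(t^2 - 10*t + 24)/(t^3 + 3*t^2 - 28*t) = (t - 6)/(t*(t + 7))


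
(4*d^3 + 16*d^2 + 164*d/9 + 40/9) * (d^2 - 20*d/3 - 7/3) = 4*d^5 - 32*d^4/3 - 880*d^3/9 - 4168*d^2/27 - 1948*d/27 - 280/27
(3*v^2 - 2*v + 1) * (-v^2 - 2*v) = -3*v^4 - 4*v^3 + 3*v^2 - 2*v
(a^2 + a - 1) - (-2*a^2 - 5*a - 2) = 3*a^2 + 6*a + 1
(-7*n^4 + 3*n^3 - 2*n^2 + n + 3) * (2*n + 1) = -14*n^5 - n^4 - n^3 + 7*n + 3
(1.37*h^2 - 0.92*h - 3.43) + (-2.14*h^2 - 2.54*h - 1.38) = -0.77*h^2 - 3.46*h - 4.81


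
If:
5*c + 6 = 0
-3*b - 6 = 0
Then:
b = -2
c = -6/5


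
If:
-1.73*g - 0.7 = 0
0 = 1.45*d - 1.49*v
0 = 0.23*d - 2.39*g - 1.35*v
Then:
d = 0.89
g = -0.40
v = 0.87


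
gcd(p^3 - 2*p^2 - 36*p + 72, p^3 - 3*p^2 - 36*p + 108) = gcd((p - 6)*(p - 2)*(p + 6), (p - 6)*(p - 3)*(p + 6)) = p^2 - 36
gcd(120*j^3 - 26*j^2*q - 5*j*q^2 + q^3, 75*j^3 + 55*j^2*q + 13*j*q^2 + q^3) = 5*j + q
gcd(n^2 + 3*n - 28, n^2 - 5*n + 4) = n - 4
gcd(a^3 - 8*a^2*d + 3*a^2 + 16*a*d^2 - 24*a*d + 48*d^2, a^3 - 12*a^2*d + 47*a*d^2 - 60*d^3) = a - 4*d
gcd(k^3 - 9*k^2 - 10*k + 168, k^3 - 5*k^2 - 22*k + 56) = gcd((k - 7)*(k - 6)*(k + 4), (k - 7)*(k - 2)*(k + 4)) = k^2 - 3*k - 28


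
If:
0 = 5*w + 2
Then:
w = -2/5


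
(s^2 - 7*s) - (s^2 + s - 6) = 6 - 8*s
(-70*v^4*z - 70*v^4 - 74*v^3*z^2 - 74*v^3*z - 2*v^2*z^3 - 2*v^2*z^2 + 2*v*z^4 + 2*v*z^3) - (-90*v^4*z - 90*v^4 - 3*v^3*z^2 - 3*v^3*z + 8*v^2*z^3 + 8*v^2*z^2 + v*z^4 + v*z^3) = 20*v^4*z + 20*v^4 - 71*v^3*z^2 - 71*v^3*z - 10*v^2*z^3 - 10*v^2*z^2 + v*z^4 + v*z^3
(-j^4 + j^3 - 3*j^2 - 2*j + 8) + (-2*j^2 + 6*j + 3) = -j^4 + j^3 - 5*j^2 + 4*j + 11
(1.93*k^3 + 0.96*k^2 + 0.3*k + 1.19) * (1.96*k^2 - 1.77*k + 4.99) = 3.7828*k^5 - 1.5345*k^4 + 8.5195*k^3 + 6.5918*k^2 - 0.6093*k + 5.9381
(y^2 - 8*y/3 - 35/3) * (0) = 0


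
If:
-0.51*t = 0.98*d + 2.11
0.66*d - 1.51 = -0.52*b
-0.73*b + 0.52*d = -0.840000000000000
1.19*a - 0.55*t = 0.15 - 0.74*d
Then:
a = -3.12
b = 1.78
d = 0.88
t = -5.84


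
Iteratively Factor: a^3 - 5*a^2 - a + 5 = (a - 1)*(a^2 - 4*a - 5) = (a - 5)*(a - 1)*(a + 1)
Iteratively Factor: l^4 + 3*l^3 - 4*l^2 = (l - 1)*(l^3 + 4*l^2) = (l - 1)*(l + 4)*(l^2) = l*(l - 1)*(l + 4)*(l)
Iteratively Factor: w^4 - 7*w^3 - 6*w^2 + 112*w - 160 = (w + 4)*(w^3 - 11*w^2 + 38*w - 40) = (w - 4)*(w + 4)*(w^2 - 7*w + 10) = (w - 5)*(w - 4)*(w + 4)*(w - 2)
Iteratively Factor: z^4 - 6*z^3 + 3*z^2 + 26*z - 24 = (z - 4)*(z^3 - 2*z^2 - 5*z + 6) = (z - 4)*(z - 3)*(z^2 + z - 2) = (z - 4)*(z - 3)*(z + 2)*(z - 1)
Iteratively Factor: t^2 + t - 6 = (t - 2)*(t + 3)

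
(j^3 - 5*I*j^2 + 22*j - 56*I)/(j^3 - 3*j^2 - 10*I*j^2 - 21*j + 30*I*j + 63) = (j^2 + 2*I*j + 8)/(j^2 - 3*j*(1 + I) + 9*I)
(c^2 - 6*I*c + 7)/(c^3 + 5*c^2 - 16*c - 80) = (c^2 - 6*I*c + 7)/(c^3 + 5*c^2 - 16*c - 80)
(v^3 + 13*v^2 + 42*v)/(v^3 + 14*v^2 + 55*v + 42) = v/(v + 1)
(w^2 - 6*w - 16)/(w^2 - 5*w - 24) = (w + 2)/(w + 3)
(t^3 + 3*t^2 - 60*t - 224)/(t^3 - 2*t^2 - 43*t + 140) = (t^2 - 4*t - 32)/(t^2 - 9*t + 20)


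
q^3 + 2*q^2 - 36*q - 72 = (q - 6)*(q + 2)*(q + 6)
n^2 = n^2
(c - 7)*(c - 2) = c^2 - 9*c + 14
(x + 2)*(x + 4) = x^2 + 6*x + 8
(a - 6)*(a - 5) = a^2 - 11*a + 30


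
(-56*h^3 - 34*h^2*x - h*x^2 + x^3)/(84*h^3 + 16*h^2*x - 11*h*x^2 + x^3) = (4*h + x)/(-6*h + x)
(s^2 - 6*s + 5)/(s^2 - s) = (s - 5)/s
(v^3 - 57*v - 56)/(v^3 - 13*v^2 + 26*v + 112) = (v^2 + 8*v + 7)/(v^2 - 5*v - 14)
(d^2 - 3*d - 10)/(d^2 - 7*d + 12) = (d^2 - 3*d - 10)/(d^2 - 7*d + 12)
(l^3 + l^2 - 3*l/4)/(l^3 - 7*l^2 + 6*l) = (l^2 + l - 3/4)/(l^2 - 7*l + 6)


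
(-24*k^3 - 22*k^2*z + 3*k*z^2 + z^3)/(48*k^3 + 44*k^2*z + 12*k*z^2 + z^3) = (-4*k^2 - 3*k*z + z^2)/(8*k^2 + 6*k*z + z^2)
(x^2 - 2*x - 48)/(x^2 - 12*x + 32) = (x + 6)/(x - 4)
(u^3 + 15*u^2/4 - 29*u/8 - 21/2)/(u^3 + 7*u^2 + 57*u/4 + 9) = (4*u - 7)/(2*(2*u + 3))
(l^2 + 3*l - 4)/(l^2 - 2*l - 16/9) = 9*(-l^2 - 3*l + 4)/(-9*l^2 + 18*l + 16)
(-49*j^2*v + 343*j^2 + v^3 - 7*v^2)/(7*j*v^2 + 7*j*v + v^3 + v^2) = (-7*j*v + 49*j + v^2 - 7*v)/(v*(v + 1))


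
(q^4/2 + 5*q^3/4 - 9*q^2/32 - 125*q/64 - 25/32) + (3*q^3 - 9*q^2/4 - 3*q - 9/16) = q^4/2 + 17*q^3/4 - 81*q^2/32 - 317*q/64 - 43/32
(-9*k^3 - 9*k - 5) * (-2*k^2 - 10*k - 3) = 18*k^5 + 90*k^4 + 45*k^3 + 100*k^2 + 77*k + 15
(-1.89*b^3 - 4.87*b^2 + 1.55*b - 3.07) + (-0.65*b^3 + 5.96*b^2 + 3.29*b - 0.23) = -2.54*b^3 + 1.09*b^2 + 4.84*b - 3.3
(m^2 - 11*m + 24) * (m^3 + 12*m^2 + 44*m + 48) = m^5 + m^4 - 64*m^3 - 148*m^2 + 528*m + 1152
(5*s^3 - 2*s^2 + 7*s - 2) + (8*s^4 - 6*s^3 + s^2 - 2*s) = 8*s^4 - s^3 - s^2 + 5*s - 2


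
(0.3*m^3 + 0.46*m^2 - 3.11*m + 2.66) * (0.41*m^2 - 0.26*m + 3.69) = 0.123*m^5 + 0.1106*m^4 - 0.2877*m^3 + 3.5966*m^2 - 12.1675*m + 9.8154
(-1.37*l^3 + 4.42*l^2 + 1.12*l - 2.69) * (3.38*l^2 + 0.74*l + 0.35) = -4.6306*l^5 + 13.9258*l^4 + 6.5769*l^3 - 6.7164*l^2 - 1.5986*l - 0.9415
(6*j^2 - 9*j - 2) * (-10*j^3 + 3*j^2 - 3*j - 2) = -60*j^5 + 108*j^4 - 25*j^3 + 9*j^2 + 24*j + 4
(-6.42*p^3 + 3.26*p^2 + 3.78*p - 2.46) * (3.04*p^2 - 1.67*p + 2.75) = -19.5168*p^5 + 20.6318*p^4 - 11.608*p^3 - 4.826*p^2 + 14.5032*p - 6.765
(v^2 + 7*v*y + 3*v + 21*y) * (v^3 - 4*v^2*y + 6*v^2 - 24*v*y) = v^5 + 3*v^4*y + 9*v^4 - 28*v^3*y^2 + 27*v^3*y + 18*v^3 - 252*v^2*y^2 + 54*v^2*y - 504*v*y^2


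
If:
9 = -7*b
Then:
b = -9/7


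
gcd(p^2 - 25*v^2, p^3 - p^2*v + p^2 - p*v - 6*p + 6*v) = 1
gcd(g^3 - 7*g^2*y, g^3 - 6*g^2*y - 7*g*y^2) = -g^2 + 7*g*y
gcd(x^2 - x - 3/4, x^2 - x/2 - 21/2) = 1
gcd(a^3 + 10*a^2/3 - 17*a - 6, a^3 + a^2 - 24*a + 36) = a^2 + 3*a - 18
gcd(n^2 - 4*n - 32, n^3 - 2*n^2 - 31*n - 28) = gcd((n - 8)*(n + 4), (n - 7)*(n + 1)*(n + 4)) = n + 4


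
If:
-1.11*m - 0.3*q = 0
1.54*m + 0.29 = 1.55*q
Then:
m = -0.04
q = 0.15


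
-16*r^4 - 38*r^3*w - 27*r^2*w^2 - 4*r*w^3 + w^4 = (-8*r + w)*(r + w)^2*(2*r + w)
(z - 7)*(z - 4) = z^2 - 11*z + 28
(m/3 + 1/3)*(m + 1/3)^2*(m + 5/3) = m^4/3 + 10*m^3/9 + 32*m^2/27 + 38*m/81 + 5/81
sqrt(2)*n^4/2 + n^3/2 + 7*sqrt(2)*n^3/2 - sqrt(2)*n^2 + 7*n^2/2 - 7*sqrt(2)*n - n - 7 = (n/2 + sqrt(2)/2)*(n + 7)*(n - sqrt(2))*(sqrt(2)*n + 1)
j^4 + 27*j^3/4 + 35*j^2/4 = j^2*(j + 7/4)*(j + 5)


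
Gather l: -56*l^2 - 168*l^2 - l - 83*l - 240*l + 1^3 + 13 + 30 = -224*l^2 - 324*l + 44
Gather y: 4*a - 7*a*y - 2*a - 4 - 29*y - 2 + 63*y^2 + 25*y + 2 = 2*a + 63*y^2 + y*(-7*a - 4) - 4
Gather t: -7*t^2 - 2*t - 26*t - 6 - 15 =-7*t^2 - 28*t - 21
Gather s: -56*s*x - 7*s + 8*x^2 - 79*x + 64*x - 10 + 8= s*(-56*x - 7) + 8*x^2 - 15*x - 2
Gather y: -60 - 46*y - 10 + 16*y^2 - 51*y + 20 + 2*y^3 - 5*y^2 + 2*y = 2*y^3 + 11*y^2 - 95*y - 50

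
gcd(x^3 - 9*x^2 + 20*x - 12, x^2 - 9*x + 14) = x - 2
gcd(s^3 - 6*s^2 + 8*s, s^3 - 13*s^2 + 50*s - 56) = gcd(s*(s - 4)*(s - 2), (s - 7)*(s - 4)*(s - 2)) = s^2 - 6*s + 8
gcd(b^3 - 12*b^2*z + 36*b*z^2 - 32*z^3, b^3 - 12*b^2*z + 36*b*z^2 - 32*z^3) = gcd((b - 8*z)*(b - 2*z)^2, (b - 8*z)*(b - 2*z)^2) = -b^3 + 12*b^2*z - 36*b*z^2 + 32*z^3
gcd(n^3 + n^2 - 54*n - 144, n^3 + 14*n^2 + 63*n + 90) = n^2 + 9*n + 18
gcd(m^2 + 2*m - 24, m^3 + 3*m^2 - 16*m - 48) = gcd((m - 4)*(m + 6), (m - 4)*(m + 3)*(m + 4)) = m - 4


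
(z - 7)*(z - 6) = z^2 - 13*z + 42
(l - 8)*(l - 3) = l^2 - 11*l + 24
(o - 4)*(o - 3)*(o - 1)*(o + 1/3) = o^4 - 23*o^3/3 + 49*o^2/3 - 17*o/3 - 4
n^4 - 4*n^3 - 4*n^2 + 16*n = n*(n - 4)*(n - 2)*(n + 2)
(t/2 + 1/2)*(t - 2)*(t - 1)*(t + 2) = t^4/2 - 5*t^2/2 + 2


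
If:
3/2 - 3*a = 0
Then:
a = 1/2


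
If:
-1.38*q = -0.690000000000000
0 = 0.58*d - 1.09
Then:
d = 1.88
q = 0.50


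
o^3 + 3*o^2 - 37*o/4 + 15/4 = (o - 3/2)*(o - 1/2)*(o + 5)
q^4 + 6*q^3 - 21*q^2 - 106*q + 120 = (q - 4)*(q - 1)*(q + 5)*(q + 6)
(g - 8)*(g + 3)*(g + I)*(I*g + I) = I*g^4 - g^3 - 4*I*g^3 + 4*g^2 - 29*I*g^2 + 29*g - 24*I*g + 24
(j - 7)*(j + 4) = j^2 - 3*j - 28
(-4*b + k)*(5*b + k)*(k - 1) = -20*b^2*k + 20*b^2 + b*k^2 - b*k + k^3 - k^2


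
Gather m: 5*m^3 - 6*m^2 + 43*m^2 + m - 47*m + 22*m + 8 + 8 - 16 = 5*m^3 + 37*m^2 - 24*m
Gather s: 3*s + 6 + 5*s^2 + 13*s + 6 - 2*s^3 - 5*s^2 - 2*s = -2*s^3 + 14*s + 12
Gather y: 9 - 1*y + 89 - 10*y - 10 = 88 - 11*y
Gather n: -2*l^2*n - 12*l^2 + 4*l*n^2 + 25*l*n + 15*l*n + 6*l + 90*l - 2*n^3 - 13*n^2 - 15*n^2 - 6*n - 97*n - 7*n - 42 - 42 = -12*l^2 + 96*l - 2*n^3 + n^2*(4*l - 28) + n*(-2*l^2 + 40*l - 110) - 84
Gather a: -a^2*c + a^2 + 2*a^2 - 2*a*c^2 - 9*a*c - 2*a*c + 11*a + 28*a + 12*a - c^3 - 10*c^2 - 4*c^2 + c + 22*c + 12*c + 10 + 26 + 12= a^2*(3 - c) + a*(-2*c^2 - 11*c + 51) - c^3 - 14*c^2 + 35*c + 48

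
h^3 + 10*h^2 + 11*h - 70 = (h - 2)*(h + 5)*(h + 7)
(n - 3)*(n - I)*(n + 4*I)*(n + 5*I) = n^4 - 3*n^3 + 8*I*n^3 - 11*n^2 - 24*I*n^2 + 33*n + 20*I*n - 60*I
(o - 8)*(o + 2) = o^2 - 6*o - 16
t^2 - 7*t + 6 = (t - 6)*(t - 1)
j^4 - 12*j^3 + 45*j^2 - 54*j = j*(j - 6)*(j - 3)^2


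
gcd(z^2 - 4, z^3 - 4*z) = z^2 - 4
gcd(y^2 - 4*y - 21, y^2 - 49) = y - 7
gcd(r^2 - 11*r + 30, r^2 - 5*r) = r - 5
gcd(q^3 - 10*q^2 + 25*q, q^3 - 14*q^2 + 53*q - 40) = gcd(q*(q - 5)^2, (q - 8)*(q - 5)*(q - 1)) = q - 5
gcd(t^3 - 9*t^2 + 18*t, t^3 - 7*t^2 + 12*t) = t^2 - 3*t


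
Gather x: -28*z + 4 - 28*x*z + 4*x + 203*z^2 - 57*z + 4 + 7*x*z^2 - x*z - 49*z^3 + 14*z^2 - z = x*(7*z^2 - 29*z + 4) - 49*z^3 + 217*z^2 - 86*z + 8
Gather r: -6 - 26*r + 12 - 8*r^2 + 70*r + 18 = -8*r^2 + 44*r + 24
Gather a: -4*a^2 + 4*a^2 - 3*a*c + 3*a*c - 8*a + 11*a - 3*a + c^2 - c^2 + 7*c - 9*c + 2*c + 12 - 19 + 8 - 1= 0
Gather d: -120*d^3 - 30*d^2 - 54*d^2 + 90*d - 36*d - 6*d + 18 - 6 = -120*d^3 - 84*d^2 + 48*d + 12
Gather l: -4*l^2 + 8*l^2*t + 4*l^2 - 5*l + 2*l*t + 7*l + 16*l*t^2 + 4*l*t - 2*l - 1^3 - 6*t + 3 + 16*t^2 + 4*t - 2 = 8*l^2*t + l*(16*t^2 + 6*t) + 16*t^2 - 2*t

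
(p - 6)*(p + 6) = p^2 - 36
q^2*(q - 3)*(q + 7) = q^4 + 4*q^3 - 21*q^2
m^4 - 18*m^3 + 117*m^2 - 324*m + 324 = (m - 6)^2*(m - 3)^2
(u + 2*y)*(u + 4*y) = u^2 + 6*u*y + 8*y^2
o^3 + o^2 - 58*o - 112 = (o - 8)*(o + 2)*(o + 7)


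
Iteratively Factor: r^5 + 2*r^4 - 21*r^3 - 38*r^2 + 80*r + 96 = (r + 4)*(r^4 - 2*r^3 - 13*r^2 + 14*r + 24) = (r - 4)*(r + 4)*(r^3 + 2*r^2 - 5*r - 6) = (r - 4)*(r - 2)*(r + 4)*(r^2 + 4*r + 3) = (r - 4)*(r - 2)*(r + 1)*(r + 4)*(r + 3)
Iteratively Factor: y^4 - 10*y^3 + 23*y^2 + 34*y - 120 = (y - 5)*(y^3 - 5*y^2 - 2*y + 24) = (y - 5)*(y - 3)*(y^2 - 2*y - 8) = (y - 5)*(y - 4)*(y - 3)*(y + 2)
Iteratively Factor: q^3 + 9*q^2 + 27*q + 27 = (q + 3)*(q^2 + 6*q + 9) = (q + 3)^2*(q + 3)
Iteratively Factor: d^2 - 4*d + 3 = (d - 1)*(d - 3)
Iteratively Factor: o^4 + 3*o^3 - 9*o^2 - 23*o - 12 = (o + 1)*(o^3 + 2*o^2 - 11*o - 12) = (o + 1)^2*(o^2 + o - 12) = (o + 1)^2*(o + 4)*(o - 3)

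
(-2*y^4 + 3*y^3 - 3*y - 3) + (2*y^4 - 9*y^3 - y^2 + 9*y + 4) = -6*y^3 - y^2 + 6*y + 1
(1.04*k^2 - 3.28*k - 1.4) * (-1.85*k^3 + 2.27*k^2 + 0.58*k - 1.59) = -1.924*k^5 + 8.4288*k^4 - 4.2524*k^3 - 6.734*k^2 + 4.4032*k + 2.226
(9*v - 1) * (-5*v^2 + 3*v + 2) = -45*v^3 + 32*v^2 + 15*v - 2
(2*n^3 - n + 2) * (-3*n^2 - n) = -6*n^5 - 2*n^4 + 3*n^3 - 5*n^2 - 2*n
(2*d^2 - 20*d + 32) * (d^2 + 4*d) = 2*d^4 - 12*d^3 - 48*d^2 + 128*d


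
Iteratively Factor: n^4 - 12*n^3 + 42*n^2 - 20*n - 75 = (n - 5)*(n^3 - 7*n^2 + 7*n + 15) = (n - 5)^2*(n^2 - 2*n - 3) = (n - 5)^2*(n - 3)*(n + 1)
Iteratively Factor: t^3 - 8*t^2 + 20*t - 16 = (t - 2)*(t^2 - 6*t + 8) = (t - 4)*(t - 2)*(t - 2)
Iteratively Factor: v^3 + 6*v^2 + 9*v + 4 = (v + 4)*(v^2 + 2*v + 1) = (v + 1)*(v + 4)*(v + 1)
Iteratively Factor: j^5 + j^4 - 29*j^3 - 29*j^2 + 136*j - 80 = (j + 4)*(j^4 - 3*j^3 - 17*j^2 + 39*j - 20) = (j - 5)*(j + 4)*(j^3 + 2*j^2 - 7*j + 4) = (j - 5)*(j - 1)*(j + 4)*(j^2 + 3*j - 4) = (j - 5)*(j - 1)*(j + 4)^2*(j - 1)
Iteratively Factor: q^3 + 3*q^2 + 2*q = (q + 2)*(q^2 + q) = (q + 1)*(q + 2)*(q)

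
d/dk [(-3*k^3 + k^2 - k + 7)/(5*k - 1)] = 2*(-15*k^3 + 7*k^2 - k - 17)/(25*k^2 - 10*k + 1)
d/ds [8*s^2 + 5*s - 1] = 16*s + 5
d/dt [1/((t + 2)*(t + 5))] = (-2*t - 7)/(t^4 + 14*t^3 + 69*t^2 + 140*t + 100)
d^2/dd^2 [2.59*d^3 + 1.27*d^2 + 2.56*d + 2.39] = 15.54*d + 2.54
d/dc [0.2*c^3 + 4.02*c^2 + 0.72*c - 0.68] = 0.6*c^2 + 8.04*c + 0.72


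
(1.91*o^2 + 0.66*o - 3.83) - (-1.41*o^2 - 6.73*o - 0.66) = 3.32*o^2 + 7.39*o - 3.17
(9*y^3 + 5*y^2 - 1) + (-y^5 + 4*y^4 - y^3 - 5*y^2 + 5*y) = -y^5 + 4*y^4 + 8*y^3 + 5*y - 1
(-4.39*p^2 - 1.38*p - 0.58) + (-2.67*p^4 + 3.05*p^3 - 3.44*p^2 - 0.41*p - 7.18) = -2.67*p^4 + 3.05*p^3 - 7.83*p^2 - 1.79*p - 7.76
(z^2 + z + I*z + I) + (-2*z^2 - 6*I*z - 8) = -z^2 + z - 5*I*z - 8 + I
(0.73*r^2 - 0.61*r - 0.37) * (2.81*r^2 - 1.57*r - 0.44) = 2.0513*r^4 - 2.8602*r^3 - 0.4032*r^2 + 0.8493*r + 0.1628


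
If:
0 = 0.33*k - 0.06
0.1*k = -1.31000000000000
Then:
No Solution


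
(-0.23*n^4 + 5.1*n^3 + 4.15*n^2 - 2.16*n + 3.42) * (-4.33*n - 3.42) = 0.9959*n^5 - 21.2964*n^4 - 35.4115*n^3 - 4.8402*n^2 - 7.4214*n - 11.6964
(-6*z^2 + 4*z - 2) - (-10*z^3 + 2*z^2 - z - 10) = 10*z^3 - 8*z^2 + 5*z + 8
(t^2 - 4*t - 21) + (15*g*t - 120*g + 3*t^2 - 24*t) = 15*g*t - 120*g + 4*t^2 - 28*t - 21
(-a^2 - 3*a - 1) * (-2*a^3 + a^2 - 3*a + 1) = 2*a^5 + 5*a^4 + 2*a^3 + 7*a^2 - 1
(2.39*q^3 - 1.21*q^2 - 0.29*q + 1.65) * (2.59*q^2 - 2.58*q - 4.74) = 6.1901*q^5 - 9.3001*q^4 - 8.9579*q^3 + 10.7571*q^2 - 2.8824*q - 7.821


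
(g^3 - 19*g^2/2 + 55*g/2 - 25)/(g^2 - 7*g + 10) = g - 5/2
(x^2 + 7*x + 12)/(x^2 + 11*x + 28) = (x + 3)/(x + 7)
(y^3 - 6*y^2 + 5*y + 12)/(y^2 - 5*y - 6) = (y^2 - 7*y + 12)/(y - 6)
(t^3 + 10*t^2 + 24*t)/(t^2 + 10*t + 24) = t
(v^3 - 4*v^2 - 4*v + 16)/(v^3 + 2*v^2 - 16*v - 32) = (v - 2)/(v + 4)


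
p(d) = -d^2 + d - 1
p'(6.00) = -11.00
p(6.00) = -31.00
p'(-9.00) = 19.00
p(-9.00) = -91.00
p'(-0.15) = 1.30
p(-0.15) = -1.17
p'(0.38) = 0.24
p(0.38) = -0.76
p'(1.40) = -1.80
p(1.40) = -1.56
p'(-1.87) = 4.74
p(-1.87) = -6.37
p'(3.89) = -6.78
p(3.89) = -12.24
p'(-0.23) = 1.46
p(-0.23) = -1.28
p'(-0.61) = 2.22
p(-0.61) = -1.98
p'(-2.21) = 5.42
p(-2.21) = -8.09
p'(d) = 1 - 2*d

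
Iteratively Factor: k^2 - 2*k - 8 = (k + 2)*(k - 4)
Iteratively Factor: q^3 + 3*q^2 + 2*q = (q + 2)*(q^2 + q) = (q + 1)*(q + 2)*(q)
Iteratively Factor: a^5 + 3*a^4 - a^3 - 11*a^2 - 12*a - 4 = (a + 2)*(a^4 + a^3 - 3*a^2 - 5*a - 2) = (a + 1)*(a + 2)*(a^3 - 3*a - 2) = (a + 1)^2*(a + 2)*(a^2 - a - 2) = (a + 1)^3*(a + 2)*(a - 2)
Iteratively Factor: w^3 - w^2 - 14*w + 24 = (w - 2)*(w^2 + w - 12) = (w - 2)*(w + 4)*(w - 3)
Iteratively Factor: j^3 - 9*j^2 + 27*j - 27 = (j - 3)*(j^2 - 6*j + 9) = (j - 3)^2*(j - 3)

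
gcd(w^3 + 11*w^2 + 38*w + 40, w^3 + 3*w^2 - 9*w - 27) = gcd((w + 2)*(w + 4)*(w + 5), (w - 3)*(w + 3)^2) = 1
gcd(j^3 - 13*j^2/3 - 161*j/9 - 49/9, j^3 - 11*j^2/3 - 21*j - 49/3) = j^2 - 14*j/3 - 49/3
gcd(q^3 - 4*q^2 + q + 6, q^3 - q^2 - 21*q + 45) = q - 3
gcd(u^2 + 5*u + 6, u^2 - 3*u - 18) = u + 3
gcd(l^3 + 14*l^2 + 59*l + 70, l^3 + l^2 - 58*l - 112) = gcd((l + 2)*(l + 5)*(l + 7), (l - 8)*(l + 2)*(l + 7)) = l^2 + 9*l + 14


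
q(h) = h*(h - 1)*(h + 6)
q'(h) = h*(h - 1) + h*(h + 6) + (h - 1)*(h + 6)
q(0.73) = -1.33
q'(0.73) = 2.90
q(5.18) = 242.07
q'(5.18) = 126.30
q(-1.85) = 21.88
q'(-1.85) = -14.23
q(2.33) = 25.81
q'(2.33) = 33.59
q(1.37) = 3.74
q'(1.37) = 13.33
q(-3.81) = 40.13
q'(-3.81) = -0.55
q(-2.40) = 29.38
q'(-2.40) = -12.72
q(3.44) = 79.24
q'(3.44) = 63.90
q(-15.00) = -2160.00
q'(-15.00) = 519.00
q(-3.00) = 36.00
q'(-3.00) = -9.00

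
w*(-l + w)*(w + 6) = -l*w^2 - 6*l*w + w^3 + 6*w^2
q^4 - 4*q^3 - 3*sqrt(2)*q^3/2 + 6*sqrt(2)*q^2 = q^2*(q - 4)*(q - 3*sqrt(2)/2)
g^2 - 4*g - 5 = (g - 5)*(g + 1)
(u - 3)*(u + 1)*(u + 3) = u^3 + u^2 - 9*u - 9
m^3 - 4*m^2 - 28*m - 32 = (m - 8)*(m + 2)^2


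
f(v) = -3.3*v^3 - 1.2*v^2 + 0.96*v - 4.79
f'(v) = -9.9*v^2 - 2.4*v + 0.96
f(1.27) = -12.27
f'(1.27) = -18.06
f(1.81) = -26.55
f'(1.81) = -35.82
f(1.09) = -9.44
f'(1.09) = -13.42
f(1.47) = -16.45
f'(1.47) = -23.96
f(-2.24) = 24.13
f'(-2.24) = -43.34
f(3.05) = -106.65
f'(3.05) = -98.45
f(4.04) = -238.10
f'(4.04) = -170.32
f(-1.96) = 13.57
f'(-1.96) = -32.37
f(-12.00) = 5513.29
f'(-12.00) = -1395.84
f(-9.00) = 2295.07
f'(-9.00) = -779.34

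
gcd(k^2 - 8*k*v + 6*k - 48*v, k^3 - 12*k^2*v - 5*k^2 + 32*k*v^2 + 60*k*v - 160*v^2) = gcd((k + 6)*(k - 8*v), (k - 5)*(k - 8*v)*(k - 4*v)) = -k + 8*v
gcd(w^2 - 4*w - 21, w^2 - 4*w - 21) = w^2 - 4*w - 21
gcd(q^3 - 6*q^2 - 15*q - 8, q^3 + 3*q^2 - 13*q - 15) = q + 1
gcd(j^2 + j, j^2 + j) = j^2 + j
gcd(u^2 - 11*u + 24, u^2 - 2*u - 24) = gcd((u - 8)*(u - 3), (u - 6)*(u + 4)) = 1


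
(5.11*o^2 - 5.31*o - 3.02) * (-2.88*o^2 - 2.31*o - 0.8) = -14.7168*o^4 + 3.4887*o^3 + 16.8757*o^2 + 11.2242*o + 2.416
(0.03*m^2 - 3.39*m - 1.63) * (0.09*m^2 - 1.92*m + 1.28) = 0.0027*m^4 - 0.3627*m^3 + 6.4005*m^2 - 1.2096*m - 2.0864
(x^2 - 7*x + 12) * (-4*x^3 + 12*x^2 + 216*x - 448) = -4*x^5 + 40*x^4 + 84*x^3 - 1816*x^2 + 5728*x - 5376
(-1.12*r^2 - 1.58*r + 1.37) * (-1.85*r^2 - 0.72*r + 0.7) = 2.072*r^4 + 3.7294*r^3 - 2.1809*r^2 - 2.0924*r + 0.959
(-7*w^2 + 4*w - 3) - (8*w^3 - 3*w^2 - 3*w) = -8*w^3 - 4*w^2 + 7*w - 3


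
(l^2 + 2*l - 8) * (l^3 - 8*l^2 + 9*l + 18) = l^5 - 6*l^4 - 15*l^3 + 100*l^2 - 36*l - 144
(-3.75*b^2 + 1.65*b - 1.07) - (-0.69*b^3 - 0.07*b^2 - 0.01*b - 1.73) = 0.69*b^3 - 3.68*b^2 + 1.66*b + 0.66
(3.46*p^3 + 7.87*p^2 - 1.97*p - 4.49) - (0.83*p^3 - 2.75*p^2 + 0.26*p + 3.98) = 2.63*p^3 + 10.62*p^2 - 2.23*p - 8.47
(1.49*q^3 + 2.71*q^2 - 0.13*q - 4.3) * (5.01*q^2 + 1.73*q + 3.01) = 7.4649*q^5 + 16.1548*q^4 + 8.5219*q^3 - 13.6108*q^2 - 7.8303*q - 12.943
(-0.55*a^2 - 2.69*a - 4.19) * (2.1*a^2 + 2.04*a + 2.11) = -1.155*a^4 - 6.771*a^3 - 15.4471*a^2 - 14.2235*a - 8.8409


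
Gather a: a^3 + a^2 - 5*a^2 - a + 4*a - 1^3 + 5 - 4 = a^3 - 4*a^2 + 3*a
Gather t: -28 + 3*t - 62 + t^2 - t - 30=t^2 + 2*t - 120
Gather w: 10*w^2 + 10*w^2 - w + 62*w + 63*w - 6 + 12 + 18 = 20*w^2 + 124*w + 24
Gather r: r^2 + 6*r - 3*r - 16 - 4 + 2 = r^2 + 3*r - 18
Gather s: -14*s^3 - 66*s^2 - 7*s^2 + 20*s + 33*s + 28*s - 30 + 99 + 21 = -14*s^3 - 73*s^2 + 81*s + 90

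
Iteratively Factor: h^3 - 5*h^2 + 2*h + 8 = (h - 4)*(h^2 - h - 2) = (h - 4)*(h - 2)*(h + 1)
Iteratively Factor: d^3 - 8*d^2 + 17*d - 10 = (d - 1)*(d^2 - 7*d + 10) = (d - 2)*(d - 1)*(d - 5)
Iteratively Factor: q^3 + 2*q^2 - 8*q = (q - 2)*(q^2 + 4*q) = q*(q - 2)*(q + 4)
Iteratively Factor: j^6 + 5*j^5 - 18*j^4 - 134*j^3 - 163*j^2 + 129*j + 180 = (j - 1)*(j^5 + 6*j^4 - 12*j^3 - 146*j^2 - 309*j - 180) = (j - 1)*(j + 3)*(j^4 + 3*j^3 - 21*j^2 - 83*j - 60) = (j - 5)*(j - 1)*(j + 3)*(j^3 + 8*j^2 + 19*j + 12) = (j - 5)*(j - 1)*(j + 1)*(j + 3)*(j^2 + 7*j + 12) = (j - 5)*(j - 1)*(j + 1)*(j + 3)^2*(j + 4)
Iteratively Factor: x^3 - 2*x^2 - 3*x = (x + 1)*(x^2 - 3*x) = (x - 3)*(x + 1)*(x)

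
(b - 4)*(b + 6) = b^2 + 2*b - 24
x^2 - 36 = (x - 6)*(x + 6)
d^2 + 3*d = d*(d + 3)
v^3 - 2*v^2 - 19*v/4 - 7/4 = (v - 7/2)*(v + 1/2)*(v + 1)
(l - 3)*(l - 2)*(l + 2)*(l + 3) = l^4 - 13*l^2 + 36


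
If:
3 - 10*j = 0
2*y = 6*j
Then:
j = 3/10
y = 9/10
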